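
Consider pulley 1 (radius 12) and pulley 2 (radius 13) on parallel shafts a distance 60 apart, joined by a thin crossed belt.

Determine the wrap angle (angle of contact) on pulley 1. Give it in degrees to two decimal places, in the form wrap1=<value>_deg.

wrap1=229.25_deg

crossed belt: β = asin((r1+r2)/C) = asin(25/60) = 24.6243°
wrap1 = wrap2 = π + 2β = 229.2486°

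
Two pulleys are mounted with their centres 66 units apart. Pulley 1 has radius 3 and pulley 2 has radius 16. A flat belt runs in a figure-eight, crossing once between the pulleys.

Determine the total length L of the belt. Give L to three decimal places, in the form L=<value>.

crossed belt: β = asin((r1+r2)/C) = asin(19/66) = 16.7310°
wrap1 = wrap2 = π + 2β = 213.4620°
tangent length = C·cosβ = 63.2060
L = (r1+r2)·wrap + 2·C·cosβ = 19·3.7256 + 2·63.2060 = 197.1987

L=197.199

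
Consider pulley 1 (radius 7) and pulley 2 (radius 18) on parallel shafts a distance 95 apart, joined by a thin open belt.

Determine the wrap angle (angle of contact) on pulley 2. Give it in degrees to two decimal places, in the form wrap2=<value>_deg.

open belt: β = asin((r2−r1)/C) = asin(11/95) = 6.6492°
wrap1 = π − 2β = 166.7017°
wrap2 = π + 2β = 193.2983°

wrap2=193.30_deg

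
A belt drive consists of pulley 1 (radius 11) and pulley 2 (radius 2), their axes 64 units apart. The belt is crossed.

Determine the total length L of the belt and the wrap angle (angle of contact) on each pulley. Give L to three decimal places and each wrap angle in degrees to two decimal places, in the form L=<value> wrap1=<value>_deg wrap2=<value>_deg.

crossed belt: β = asin((r1+r2)/C) = asin(13/64) = 11.7198°
wrap1 = wrap2 = π + 2β = 203.4395°
tangent length = C·cosβ = 62.6658
L = (r1+r2)·wrap + 2·C·cosβ = 13·3.5507 + 2·62.6658 = 171.4905

L=171.491 wrap1=203.44_deg wrap2=203.44_deg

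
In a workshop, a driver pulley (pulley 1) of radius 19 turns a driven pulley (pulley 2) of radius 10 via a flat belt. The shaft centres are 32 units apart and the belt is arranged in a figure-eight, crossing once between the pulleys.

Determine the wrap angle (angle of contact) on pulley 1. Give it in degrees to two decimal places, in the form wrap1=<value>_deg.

crossed belt: β = asin((r1+r2)/C) = asin(29/32) = 64.9922°
wrap1 = wrap2 = π + 2β = 309.9843°

wrap1=309.98_deg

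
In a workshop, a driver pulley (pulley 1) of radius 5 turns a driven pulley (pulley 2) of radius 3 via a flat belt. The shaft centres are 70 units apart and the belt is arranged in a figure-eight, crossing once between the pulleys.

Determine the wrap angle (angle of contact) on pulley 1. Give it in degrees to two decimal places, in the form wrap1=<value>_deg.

wrap1=193.12_deg

crossed belt: β = asin((r1+r2)/C) = asin(8/70) = 6.5624°
wrap1 = wrap2 = π + 2β = 193.1249°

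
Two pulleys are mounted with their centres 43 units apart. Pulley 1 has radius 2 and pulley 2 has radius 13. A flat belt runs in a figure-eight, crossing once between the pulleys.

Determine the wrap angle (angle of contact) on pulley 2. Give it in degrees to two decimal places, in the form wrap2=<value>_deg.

crossed belt: β = asin((r1+r2)/C) = asin(15/43) = 20.4162°
wrap1 = wrap2 = π + 2β = 220.8324°

wrap2=220.83_deg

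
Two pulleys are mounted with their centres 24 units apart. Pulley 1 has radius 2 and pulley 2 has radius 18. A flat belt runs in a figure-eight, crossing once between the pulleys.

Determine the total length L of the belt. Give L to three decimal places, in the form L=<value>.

L=128.769

crossed belt: β = asin((r1+r2)/C) = asin(20/24) = 56.4427°
wrap1 = wrap2 = π + 2β = 292.8854°
tangent length = C·cosβ = 13.2665
L = (r1+r2)·wrap + 2·C·cosβ = 20·5.1118 + 2·13.2665 = 128.7693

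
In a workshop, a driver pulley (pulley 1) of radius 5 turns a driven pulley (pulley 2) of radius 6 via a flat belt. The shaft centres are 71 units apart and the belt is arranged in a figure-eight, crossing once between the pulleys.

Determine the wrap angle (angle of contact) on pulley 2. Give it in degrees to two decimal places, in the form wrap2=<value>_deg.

crossed belt: β = asin((r1+r2)/C) = asin(11/71) = 8.9127°
wrap1 = wrap2 = π + 2β = 197.8254°

wrap2=197.83_deg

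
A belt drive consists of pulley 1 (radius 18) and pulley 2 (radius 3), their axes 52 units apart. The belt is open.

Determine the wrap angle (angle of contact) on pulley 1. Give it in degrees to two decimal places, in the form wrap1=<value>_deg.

wrap1=213.53_deg

open belt: β = asin((r2−r1)/C) = asin(-15/52) = -16.7659°
wrap1 = π − 2β = 213.5317°
wrap2 = π + 2β = 146.4683°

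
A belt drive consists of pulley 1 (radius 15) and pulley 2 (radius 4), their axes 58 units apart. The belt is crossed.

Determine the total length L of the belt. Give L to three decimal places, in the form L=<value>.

crossed belt: β = asin((r1+r2)/C) = asin(19/58) = 19.1223°
wrap1 = wrap2 = π + 2β = 218.2447°
tangent length = C·cosβ = 54.7996
L = (r1+r2)·wrap + 2·C·cosβ = 19·3.8091 + 2·54.7996 = 181.9719

L=181.972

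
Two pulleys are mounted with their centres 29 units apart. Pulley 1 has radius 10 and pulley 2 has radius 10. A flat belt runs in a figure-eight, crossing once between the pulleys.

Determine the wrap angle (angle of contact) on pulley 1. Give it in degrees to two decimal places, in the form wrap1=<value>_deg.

crossed belt: β = asin((r1+r2)/C) = asin(20/29) = 43.6028°
wrap1 = wrap2 = π + 2β = 267.2056°

wrap1=267.21_deg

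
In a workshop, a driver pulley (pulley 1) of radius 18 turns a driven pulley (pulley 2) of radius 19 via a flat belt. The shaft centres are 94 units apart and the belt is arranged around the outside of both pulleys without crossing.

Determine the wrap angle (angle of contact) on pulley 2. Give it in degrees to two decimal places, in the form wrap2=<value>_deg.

wrap2=181.22_deg

open belt: β = asin((r2−r1)/C) = asin(1/94) = 0.6095°
wrap1 = π − 2β = 178.7809°
wrap2 = π + 2β = 181.2191°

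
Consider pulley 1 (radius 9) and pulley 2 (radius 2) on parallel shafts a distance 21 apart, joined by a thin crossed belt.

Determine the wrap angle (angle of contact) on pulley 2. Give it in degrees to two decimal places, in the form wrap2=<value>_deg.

wrap2=243.18_deg

crossed belt: β = asin((r1+r2)/C) = asin(11/21) = 31.5881°
wrap1 = wrap2 = π + 2β = 243.1763°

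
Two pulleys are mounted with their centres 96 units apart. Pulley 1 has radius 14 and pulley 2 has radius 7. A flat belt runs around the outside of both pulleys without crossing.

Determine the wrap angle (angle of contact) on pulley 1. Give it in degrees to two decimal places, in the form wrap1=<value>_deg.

open belt: β = asin((r2−r1)/C) = asin(-7/96) = -4.1815°
wrap1 = π − 2β = 188.3631°
wrap2 = π + 2β = 171.6369°

wrap1=188.36_deg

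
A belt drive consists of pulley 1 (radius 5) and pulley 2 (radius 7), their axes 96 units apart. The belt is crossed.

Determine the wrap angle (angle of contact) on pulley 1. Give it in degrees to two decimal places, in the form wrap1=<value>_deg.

crossed belt: β = asin((r1+r2)/C) = asin(12/96) = 7.1808°
wrap1 = wrap2 = π + 2β = 194.3615°

wrap1=194.36_deg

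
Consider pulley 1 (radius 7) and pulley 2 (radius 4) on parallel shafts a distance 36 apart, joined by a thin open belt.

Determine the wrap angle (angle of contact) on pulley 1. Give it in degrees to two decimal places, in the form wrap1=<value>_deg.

open belt: β = asin((r2−r1)/C) = asin(-3/36) = -4.7802°
wrap1 = π − 2β = 189.5604°
wrap2 = π + 2β = 170.4396°

wrap1=189.56_deg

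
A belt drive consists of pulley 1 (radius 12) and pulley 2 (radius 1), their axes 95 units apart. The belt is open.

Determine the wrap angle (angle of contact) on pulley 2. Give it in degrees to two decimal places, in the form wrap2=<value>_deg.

open belt: β = asin((r2−r1)/C) = asin(-11/95) = -6.6492°
wrap1 = π − 2β = 193.2983°
wrap2 = π + 2β = 166.7017°

wrap2=166.70_deg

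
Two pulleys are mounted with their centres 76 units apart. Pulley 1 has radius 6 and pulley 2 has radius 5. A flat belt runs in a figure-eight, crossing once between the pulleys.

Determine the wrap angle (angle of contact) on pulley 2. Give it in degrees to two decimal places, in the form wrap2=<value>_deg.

wrap2=196.64_deg

crossed belt: β = asin((r1+r2)/C) = asin(11/76) = 8.3220°
wrap1 = wrap2 = π + 2β = 196.6441°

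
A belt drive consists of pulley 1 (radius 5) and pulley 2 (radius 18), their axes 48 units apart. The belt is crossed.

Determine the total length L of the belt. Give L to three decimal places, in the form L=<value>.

L=179.505

crossed belt: β = asin((r1+r2)/C) = asin(23/48) = 28.6310°
wrap1 = wrap2 = π + 2β = 237.2620°
tangent length = C·cosβ = 42.1307
L = (r1+r2)·wrap + 2·C·cosβ = 23·4.1410 + 2·42.1307 = 179.5046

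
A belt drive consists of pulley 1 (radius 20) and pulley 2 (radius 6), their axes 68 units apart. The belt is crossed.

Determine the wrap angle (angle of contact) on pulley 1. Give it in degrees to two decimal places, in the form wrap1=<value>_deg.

crossed belt: β = asin((r1+r2)/C) = asin(26/68) = 22.4795°
wrap1 = wrap2 = π + 2β = 224.9590°

wrap1=224.96_deg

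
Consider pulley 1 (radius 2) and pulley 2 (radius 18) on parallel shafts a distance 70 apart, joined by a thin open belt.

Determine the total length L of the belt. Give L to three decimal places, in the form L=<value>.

open belt: β = asin((r2−r1)/C) = asin(16/70) = 13.2130°
wrap1 = π − 2β = 153.5740°
wrap2 = π + 2β = 206.4260°
tangent length = C·cosβ = 68.1469
L = r1·wrap1 + r2·wrap2 + 2·C·cosβ = 2·2.6804 + 18·3.6028 + 2·68.1469 = 206.5052

L=206.505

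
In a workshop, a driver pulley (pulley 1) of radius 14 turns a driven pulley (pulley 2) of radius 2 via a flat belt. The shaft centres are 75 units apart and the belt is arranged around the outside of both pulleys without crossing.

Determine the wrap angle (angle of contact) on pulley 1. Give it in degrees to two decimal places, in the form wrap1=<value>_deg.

open belt: β = asin((r2−r1)/C) = asin(-12/75) = -9.2069°
wrap1 = π − 2β = 198.4138°
wrap2 = π + 2β = 161.5862°

wrap1=198.41_deg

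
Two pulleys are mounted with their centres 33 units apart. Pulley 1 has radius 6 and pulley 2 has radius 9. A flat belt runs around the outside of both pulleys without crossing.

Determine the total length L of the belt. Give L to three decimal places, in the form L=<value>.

L=113.397

open belt: β = asin((r2−r1)/C) = asin(3/33) = 5.2159°
wrap1 = π − 2β = 169.5682°
wrap2 = π + 2β = 190.4318°
tangent length = C·cosβ = 32.8634
L = r1·wrap1 + r2·wrap2 + 2·C·cosβ = 6·2.9595 + 9·3.3237 + 2·32.8634 = 113.3968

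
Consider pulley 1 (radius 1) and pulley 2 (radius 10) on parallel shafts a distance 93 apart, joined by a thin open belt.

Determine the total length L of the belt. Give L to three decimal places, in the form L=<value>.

L=221.429

open belt: β = asin((r2−r1)/C) = asin(9/93) = 5.5534°
wrap1 = π − 2β = 168.8931°
wrap2 = π + 2β = 191.1069°
tangent length = C·cosβ = 92.5635
L = r1·wrap1 + r2·wrap2 + 2·C·cosβ = 1·2.9477 + 10·3.3354 + 2·92.5635 = 221.4292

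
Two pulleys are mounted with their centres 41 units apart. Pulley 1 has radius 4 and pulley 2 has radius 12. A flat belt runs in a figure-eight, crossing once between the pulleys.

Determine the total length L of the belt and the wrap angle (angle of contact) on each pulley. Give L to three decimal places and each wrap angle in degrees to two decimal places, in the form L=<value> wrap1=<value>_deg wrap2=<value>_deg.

L=138.593 wrap1=225.94_deg wrap2=225.94_deg

crossed belt: β = asin((r1+r2)/C) = asin(16/41) = 22.9697°
wrap1 = wrap2 = π + 2β = 225.9394°
tangent length = C·cosβ = 37.7492
L = (r1+r2)·wrap + 2·C·cosβ = 16·3.9434 + 2·37.7492 = 138.5925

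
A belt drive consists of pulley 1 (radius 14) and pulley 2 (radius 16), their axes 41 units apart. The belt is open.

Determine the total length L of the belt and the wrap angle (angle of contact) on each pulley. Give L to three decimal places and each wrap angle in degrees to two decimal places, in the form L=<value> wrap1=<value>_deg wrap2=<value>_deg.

L=176.345 wrap1=174.41_deg wrap2=185.59_deg

open belt: β = asin((r2−r1)/C) = asin(2/41) = 2.7960°
wrap1 = π − 2β = 174.4079°
wrap2 = π + 2β = 185.5921°
tangent length = C·cosβ = 40.9512
L = r1·wrap1 + r2·wrap2 + 2·C·cosβ = 14·3.0440 + 16·3.2392 + 2·40.9512 = 176.3454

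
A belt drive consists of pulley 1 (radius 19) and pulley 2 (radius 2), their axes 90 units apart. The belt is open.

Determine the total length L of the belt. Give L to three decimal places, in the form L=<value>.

L=249.194

open belt: β = asin((r2−r1)/C) = asin(-17/90) = -10.8879°
wrap1 = π − 2β = 201.7759°
wrap2 = π + 2β = 158.2241°
tangent length = C·cosβ = 88.3799
L = r1·wrap1 + r2·wrap2 + 2·C·cosβ = 19·3.5217 + 2·2.7615 + 2·88.3799 = 249.1942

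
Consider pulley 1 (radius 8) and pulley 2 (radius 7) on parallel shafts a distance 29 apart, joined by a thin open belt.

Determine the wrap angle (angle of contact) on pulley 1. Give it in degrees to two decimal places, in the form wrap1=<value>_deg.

open belt: β = asin((r2−r1)/C) = asin(-1/29) = -1.9761°
wrap1 = π − 2β = 183.9522°
wrap2 = π + 2β = 176.0478°

wrap1=183.95_deg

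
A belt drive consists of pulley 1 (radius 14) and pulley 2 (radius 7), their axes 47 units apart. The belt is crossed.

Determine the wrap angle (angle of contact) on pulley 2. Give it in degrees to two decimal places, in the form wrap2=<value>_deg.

wrap2=233.08_deg

crossed belt: β = asin((r1+r2)/C) = asin(21/47) = 26.5391°
wrap1 = wrap2 = π + 2β = 233.0782°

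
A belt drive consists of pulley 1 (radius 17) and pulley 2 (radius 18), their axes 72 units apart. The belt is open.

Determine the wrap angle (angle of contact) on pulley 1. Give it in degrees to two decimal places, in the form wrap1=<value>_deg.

open belt: β = asin((r2−r1)/C) = asin(1/72) = 0.7958°
wrap1 = π − 2β = 178.4084°
wrap2 = π + 2β = 181.5916°

wrap1=178.41_deg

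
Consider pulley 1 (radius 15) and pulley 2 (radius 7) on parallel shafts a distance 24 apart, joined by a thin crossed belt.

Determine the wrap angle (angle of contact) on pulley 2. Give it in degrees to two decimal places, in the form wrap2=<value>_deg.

wrap2=312.89_deg

crossed belt: β = asin((r1+r2)/C) = asin(22/24) = 66.4435°
wrap1 = wrap2 = π + 2β = 312.8871°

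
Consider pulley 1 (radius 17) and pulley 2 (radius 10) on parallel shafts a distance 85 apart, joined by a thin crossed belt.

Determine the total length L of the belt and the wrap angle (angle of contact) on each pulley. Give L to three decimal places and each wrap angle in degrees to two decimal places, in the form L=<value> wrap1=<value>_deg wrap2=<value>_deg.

L=263.474 wrap1=217.04_deg wrap2=217.04_deg

crossed belt: β = asin((r1+r2)/C) = asin(27/85) = 18.5207°
wrap1 = wrap2 = π + 2β = 217.0414°
tangent length = C·cosβ = 80.5978
L = (r1+r2)·wrap + 2·C·cosβ = 27·3.7881 + 2·80.5978 = 263.4739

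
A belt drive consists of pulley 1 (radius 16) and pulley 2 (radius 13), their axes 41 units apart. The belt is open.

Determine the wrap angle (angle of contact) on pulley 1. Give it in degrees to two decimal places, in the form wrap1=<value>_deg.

wrap1=188.39_deg

open belt: β = asin((r2−r1)/C) = asin(-3/41) = -4.1961°
wrap1 = π − 2β = 188.3922°
wrap2 = π + 2β = 171.6078°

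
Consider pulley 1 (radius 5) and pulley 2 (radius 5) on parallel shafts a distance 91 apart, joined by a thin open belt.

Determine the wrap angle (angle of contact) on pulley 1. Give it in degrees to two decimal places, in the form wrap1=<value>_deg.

wrap1=180.00_deg

open belt: β = asin((r2−r1)/C) = asin(0/91) = 0.0000°
wrap1 = π − 2β = 180.0000°
wrap2 = π + 2β = 180.0000°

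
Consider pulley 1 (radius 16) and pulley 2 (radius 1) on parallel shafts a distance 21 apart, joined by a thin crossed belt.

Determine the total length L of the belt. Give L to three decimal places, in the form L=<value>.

crossed belt: β = asin((r1+r2)/C) = asin(17/21) = 54.0494°
wrap1 = wrap2 = π + 2β = 288.0989°
tangent length = C·cosβ = 12.3288
L = (r1+r2)·wrap + 2·C·cosβ = 17·5.0283 + 2·12.3288 = 110.1383

L=110.138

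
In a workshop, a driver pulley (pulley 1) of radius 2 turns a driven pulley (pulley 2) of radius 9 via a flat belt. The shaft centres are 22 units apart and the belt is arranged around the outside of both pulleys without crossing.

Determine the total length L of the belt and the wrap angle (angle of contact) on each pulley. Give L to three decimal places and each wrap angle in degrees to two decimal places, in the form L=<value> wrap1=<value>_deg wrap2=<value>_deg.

open belt: β = asin((r2−r1)/C) = asin(7/22) = 18.5530°
wrap1 = π − 2β = 142.8940°
wrap2 = π + 2β = 217.1060°
tangent length = C·cosβ = 20.8567
L = r1·wrap1 + r2·wrap2 + 2·C·cosβ = 2·2.4940 + 9·3.7892 + 2·20.8567 = 80.8042

L=80.804 wrap1=142.89_deg wrap2=217.11_deg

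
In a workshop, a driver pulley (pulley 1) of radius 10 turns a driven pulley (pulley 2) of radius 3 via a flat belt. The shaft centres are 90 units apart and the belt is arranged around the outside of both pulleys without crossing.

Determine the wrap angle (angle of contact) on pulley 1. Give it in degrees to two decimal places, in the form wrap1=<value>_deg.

open belt: β = asin((r2−r1)/C) = asin(-7/90) = -4.4608°
wrap1 = π − 2β = 188.9217°
wrap2 = π + 2β = 171.0783°

wrap1=188.92_deg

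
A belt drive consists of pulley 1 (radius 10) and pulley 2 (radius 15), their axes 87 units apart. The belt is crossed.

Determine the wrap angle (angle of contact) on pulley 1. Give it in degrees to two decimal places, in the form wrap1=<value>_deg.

wrap1=213.40_deg

crossed belt: β = asin((r1+r2)/C) = asin(25/87) = 16.6997°
wrap1 = wrap2 = π + 2β = 213.3995°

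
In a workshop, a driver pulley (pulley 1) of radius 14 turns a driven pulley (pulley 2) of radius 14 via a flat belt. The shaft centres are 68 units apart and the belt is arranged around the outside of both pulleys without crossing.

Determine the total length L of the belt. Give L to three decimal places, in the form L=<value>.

L=223.965

open belt: β = asin((r2−r1)/C) = asin(0/68) = 0.0000°
wrap1 = π − 2β = 180.0000°
wrap2 = π + 2β = 180.0000°
tangent length = C·cosβ = 68.0000
L = r1·wrap1 + r2·wrap2 + 2·C·cosβ = 14·3.1416 + 14·3.1416 + 2·68.0000 = 223.9646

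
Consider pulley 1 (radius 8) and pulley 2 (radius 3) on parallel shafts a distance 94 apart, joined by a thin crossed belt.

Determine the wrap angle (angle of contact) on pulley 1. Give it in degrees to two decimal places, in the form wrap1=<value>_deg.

crossed belt: β = asin((r1+r2)/C) = asin(11/94) = 6.7202°
wrap1 = wrap2 = π + 2β = 193.4404°

wrap1=193.44_deg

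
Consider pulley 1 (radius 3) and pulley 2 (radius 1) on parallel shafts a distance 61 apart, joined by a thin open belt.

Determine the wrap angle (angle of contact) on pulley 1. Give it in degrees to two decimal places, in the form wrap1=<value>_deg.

wrap1=183.76_deg

open belt: β = asin((r2−r1)/C) = asin(-2/61) = -1.8789°
wrap1 = π − 2β = 183.7578°
wrap2 = π + 2β = 176.2422°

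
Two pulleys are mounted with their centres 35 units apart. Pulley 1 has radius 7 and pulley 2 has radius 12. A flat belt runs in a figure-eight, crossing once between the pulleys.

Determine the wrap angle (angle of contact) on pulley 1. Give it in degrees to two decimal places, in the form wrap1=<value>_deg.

crossed belt: β = asin((r1+r2)/C) = asin(19/35) = 32.8783°
wrap1 = wrap2 = π + 2β = 245.7567°

wrap1=245.76_deg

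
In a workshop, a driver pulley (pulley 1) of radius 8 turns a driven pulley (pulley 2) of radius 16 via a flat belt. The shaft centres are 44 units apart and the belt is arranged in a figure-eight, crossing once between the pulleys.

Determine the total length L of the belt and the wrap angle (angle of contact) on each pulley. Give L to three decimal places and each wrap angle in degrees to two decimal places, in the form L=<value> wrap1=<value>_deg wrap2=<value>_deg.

L=176.847 wrap1=246.11_deg wrap2=246.11_deg

crossed belt: β = asin((r1+r2)/C) = asin(24/44) = 33.0557°
wrap1 = wrap2 = π + 2β = 246.1115°
tangent length = C·cosβ = 36.8782
L = (r1+r2)·wrap + 2·C·cosβ = 24·4.2955 + 2·36.8782 = 176.8473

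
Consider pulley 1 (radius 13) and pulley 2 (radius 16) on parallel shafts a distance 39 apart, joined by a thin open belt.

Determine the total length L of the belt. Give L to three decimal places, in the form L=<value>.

L=169.337

open belt: β = asin((r2−r1)/C) = asin(3/39) = 4.4117°
wrap1 = π − 2β = 171.1765°
wrap2 = π + 2β = 188.8235°
tangent length = C·cosβ = 38.8844
L = r1·wrap1 + r2·wrap2 + 2·C·cosβ = 13·2.9876 + 16·3.2956 + 2·38.8844 = 169.3371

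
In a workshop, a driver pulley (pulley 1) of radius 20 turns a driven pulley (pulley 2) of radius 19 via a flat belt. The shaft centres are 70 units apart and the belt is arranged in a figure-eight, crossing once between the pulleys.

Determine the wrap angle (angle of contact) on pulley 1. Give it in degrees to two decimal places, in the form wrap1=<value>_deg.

wrap1=247.72_deg

crossed belt: β = asin((r1+r2)/C) = asin(39/70) = 33.8584°
wrap1 = wrap2 = π + 2β = 247.7169°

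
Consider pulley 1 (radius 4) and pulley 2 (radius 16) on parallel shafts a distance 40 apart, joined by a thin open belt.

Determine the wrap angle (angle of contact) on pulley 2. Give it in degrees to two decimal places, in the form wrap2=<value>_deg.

wrap2=214.92_deg

open belt: β = asin((r2−r1)/C) = asin(12/40) = 17.4576°
wrap1 = π − 2β = 145.0848°
wrap2 = π + 2β = 214.9152°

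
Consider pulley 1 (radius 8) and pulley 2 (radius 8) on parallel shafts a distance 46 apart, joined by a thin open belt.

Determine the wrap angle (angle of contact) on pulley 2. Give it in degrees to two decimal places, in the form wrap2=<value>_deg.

wrap2=180.00_deg

open belt: β = asin((r2−r1)/C) = asin(0/46) = 0.0000°
wrap1 = π − 2β = 180.0000°
wrap2 = π + 2β = 180.0000°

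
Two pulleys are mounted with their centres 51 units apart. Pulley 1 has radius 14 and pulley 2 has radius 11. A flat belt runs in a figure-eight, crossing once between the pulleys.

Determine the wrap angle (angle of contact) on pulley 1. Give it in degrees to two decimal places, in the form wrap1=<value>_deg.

wrap1=238.71_deg

crossed belt: β = asin((r1+r2)/C) = asin(25/51) = 29.3535°
wrap1 = wrap2 = π + 2β = 238.7069°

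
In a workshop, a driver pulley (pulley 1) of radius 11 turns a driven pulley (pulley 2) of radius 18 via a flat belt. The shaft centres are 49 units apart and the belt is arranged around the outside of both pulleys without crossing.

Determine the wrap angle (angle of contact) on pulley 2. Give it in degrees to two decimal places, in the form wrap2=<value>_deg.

wrap2=196.43_deg

open belt: β = asin((r2−r1)/C) = asin(7/49) = 8.2132°
wrap1 = π − 2β = 163.5736°
wrap2 = π + 2β = 196.4264°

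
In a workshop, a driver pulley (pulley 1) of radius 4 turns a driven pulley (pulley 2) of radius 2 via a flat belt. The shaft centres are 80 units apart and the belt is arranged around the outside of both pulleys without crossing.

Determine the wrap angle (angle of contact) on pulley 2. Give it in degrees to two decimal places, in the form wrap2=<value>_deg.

open belt: β = asin((r2−r1)/C) = asin(-2/80) = -1.4325°
wrap1 = π − 2β = 182.8651°
wrap2 = π + 2β = 177.1349°

wrap2=177.13_deg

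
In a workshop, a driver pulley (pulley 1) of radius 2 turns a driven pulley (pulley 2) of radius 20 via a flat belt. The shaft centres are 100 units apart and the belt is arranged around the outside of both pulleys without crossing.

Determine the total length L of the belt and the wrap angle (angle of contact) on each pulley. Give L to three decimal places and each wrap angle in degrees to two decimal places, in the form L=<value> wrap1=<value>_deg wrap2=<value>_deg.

open belt: β = asin((r2−r1)/C) = asin(18/100) = 10.3698°
wrap1 = π − 2β = 159.2605°
wrap2 = π + 2β = 200.7395°
tangent length = C·cosβ = 98.3667
L = r1·wrap1 + r2·wrap2 + 2·C·cosβ = 2·2.7796 + 20·3.5036 + 2·98.3667 = 272.3639

L=272.364 wrap1=159.26_deg wrap2=200.74_deg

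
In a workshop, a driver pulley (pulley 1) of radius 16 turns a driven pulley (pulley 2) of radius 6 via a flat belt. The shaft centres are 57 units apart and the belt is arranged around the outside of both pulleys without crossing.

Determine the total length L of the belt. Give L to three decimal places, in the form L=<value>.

open belt: β = asin((r2−r1)/C) = asin(-10/57) = -10.1042°
wrap1 = π − 2β = 200.2084°
wrap2 = π + 2β = 159.7916°
tangent length = C·cosβ = 56.1160
L = r1·wrap1 + r2·wrap2 + 2·C·cosβ = 16·3.4943 + 6·2.7889 + 2·56.1160 = 184.8740

L=184.874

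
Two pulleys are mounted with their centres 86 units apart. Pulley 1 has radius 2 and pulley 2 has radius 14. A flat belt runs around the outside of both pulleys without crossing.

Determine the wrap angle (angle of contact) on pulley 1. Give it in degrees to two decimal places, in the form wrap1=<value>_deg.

open belt: β = asin((r2−r1)/C) = asin(12/86) = 8.0209°
wrap1 = π − 2β = 163.9581°
wrap2 = π + 2β = 196.0419°

wrap1=163.96_deg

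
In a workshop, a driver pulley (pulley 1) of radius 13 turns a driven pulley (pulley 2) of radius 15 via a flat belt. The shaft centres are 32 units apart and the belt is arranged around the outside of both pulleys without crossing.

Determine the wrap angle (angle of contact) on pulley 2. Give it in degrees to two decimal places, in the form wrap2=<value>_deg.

open belt: β = asin((r2−r1)/C) = asin(2/32) = 3.5833°
wrap1 = π − 2β = 172.8334°
wrap2 = π + 2β = 187.1666°

wrap2=187.17_deg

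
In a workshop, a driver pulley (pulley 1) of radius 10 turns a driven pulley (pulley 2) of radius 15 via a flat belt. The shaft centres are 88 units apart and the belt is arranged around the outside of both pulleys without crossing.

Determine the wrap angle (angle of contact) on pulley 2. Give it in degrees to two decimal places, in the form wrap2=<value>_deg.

open belt: β = asin((r2−r1)/C) = asin(5/88) = 3.2572°
wrap1 = π − 2β = 173.4856°
wrap2 = π + 2β = 186.5144°

wrap2=186.51_deg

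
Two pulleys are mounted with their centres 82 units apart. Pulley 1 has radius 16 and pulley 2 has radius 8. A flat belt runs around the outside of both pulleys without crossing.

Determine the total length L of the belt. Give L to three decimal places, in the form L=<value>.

open belt: β = asin((r2−r1)/C) = asin(-8/82) = -5.5987°
wrap1 = π − 2β = 191.1975°
wrap2 = π + 2β = 168.8025°
tangent length = C·cosβ = 81.6088
L = r1·wrap1 + r2·wrap2 + 2·C·cosβ = 16·3.3370 + 8·2.9462 + 2·81.6088 = 240.1793

L=240.179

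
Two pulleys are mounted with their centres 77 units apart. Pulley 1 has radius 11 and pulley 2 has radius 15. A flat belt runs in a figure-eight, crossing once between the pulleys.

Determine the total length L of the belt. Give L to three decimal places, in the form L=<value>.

crossed belt: β = asin((r1+r2)/C) = asin(26/77) = 19.7345°
wrap1 = wrap2 = π + 2β = 219.4690°
tangent length = C·cosβ = 72.4776
L = (r1+r2)·wrap + 2·C·cosβ = 26·3.8305 + 2·72.4776 = 244.5471

L=244.547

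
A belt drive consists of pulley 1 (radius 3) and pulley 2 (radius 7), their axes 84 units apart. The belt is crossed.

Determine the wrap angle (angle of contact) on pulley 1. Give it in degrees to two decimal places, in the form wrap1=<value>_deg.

wrap1=193.67_deg

crossed belt: β = asin((r1+r2)/C) = asin(10/84) = 6.8371°
wrap1 = wrap2 = π + 2β = 193.6743°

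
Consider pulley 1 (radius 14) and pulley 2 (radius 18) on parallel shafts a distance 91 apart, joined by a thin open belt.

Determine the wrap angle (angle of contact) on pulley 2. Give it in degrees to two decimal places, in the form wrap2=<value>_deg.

wrap2=185.04_deg

open belt: β = asin((r2−r1)/C) = asin(4/91) = 2.5193°
wrap1 = π − 2β = 174.9614°
wrap2 = π + 2β = 185.0386°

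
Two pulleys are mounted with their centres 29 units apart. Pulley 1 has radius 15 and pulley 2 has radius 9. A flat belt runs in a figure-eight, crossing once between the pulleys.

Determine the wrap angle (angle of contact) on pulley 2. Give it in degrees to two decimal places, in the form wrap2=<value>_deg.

wrap2=291.70_deg

crossed belt: β = asin((r1+r2)/C) = asin(24/29) = 55.8516°
wrap1 = wrap2 = π + 2β = 291.7032°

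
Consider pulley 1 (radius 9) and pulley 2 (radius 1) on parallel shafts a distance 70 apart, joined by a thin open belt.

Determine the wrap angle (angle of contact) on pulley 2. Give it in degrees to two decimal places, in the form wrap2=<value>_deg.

open belt: β = asin((r2−r1)/C) = asin(-8/70) = -6.5624°
wrap1 = π − 2β = 193.1249°
wrap2 = π + 2β = 166.8751°

wrap2=166.88_deg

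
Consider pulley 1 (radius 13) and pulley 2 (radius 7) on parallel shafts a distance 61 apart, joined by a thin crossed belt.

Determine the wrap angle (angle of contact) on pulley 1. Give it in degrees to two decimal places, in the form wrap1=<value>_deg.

crossed belt: β = asin((r1+r2)/C) = asin(20/61) = 19.1395°
wrap1 = wrap2 = π + 2β = 218.2789°

wrap1=218.28_deg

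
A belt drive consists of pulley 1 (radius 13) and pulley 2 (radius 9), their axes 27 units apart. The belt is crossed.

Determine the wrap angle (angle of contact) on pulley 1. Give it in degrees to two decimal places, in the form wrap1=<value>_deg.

crossed belt: β = asin((r1+r2)/C) = asin(22/27) = 54.5691°
wrap1 = wrap2 = π + 2β = 289.1381°

wrap1=289.14_deg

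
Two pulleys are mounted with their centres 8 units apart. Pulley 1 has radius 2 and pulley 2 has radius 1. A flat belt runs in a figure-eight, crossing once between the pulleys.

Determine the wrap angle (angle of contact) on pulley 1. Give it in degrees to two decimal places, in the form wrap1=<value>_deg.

wrap1=224.05_deg

crossed belt: β = asin((r1+r2)/C) = asin(3/8) = 22.0243°
wrap1 = wrap2 = π + 2β = 224.0486°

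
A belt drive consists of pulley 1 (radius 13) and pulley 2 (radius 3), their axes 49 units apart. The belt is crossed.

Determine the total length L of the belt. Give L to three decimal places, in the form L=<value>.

L=153.538

crossed belt: β = asin((r1+r2)/C) = asin(16/49) = 19.0583°
wrap1 = wrap2 = π + 2β = 218.1167°
tangent length = C·cosβ = 46.3141
L = (r1+r2)·wrap + 2·C·cosβ = 16·3.8069 + 2·46.3141 = 153.5380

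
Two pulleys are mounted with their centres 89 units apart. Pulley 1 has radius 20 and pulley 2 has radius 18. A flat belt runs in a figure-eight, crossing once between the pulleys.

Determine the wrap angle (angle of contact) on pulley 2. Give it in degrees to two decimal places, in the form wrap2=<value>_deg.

crossed belt: β = asin((r1+r2)/C) = asin(38/89) = 25.2752°
wrap1 = wrap2 = π + 2β = 230.5504°

wrap2=230.55_deg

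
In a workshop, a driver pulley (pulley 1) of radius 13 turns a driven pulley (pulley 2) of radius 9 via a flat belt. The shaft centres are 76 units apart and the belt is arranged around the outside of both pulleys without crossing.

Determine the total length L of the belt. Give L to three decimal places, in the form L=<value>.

L=221.326

open belt: β = asin((r2−r1)/C) = asin(-4/76) = -3.0170°
wrap1 = π − 2β = 186.0339°
wrap2 = π + 2β = 173.9661°
tangent length = C·cosβ = 75.8947
L = r1·wrap1 + r2·wrap2 + 2·C·cosβ = 13·3.2469 + 9·3.0363 + 2·75.8947 = 221.3256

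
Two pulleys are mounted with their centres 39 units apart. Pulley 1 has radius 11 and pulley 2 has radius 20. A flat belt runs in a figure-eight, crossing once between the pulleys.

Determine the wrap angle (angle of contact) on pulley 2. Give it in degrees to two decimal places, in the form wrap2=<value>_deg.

wrap2=285.29_deg

crossed belt: β = asin((r1+r2)/C) = asin(31/39) = 52.6431°
wrap1 = wrap2 = π + 2β = 285.2863°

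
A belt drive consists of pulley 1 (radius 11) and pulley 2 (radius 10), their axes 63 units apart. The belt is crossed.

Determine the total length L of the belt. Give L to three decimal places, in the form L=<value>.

L=199.041

crossed belt: β = asin((r1+r2)/C) = asin(21/63) = 19.4712°
wrap1 = wrap2 = π + 2β = 218.9424°
tangent length = C·cosβ = 59.3970
L = (r1+r2)·wrap + 2·C·cosβ = 21·3.8213 + 2·59.3970 = 199.0405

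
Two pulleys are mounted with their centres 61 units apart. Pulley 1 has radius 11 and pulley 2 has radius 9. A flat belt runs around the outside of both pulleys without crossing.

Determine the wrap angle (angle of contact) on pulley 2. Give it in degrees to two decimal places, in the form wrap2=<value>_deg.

wrap2=176.24_deg

open belt: β = asin((r2−r1)/C) = asin(-2/61) = -1.8789°
wrap1 = π − 2β = 183.7578°
wrap2 = π + 2β = 176.2422°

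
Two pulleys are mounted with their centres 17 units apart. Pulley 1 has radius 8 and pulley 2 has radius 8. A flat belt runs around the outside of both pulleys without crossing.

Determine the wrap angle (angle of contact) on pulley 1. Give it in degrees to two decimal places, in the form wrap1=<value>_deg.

open belt: β = asin((r2−r1)/C) = asin(0/17) = 0.0000°
wrap1 = π − 2β = 180.0000°
wrap2 = π + 2β = 180.0000°

wrap1=180.00_deg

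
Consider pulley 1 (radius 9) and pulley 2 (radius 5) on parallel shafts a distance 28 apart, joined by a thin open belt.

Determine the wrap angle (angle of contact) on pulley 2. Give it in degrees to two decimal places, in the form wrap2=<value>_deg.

wrap2=163.57_deg

open belt: β = asin((r2−r1)/C) = asin(-4/28) = -8.2132°
wrap1 = π − 2β = 196.4264°
wrap2 = π + 2β = 163.5736°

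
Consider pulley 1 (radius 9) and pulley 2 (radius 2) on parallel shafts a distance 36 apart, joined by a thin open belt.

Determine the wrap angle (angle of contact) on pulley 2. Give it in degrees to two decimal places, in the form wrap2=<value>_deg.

wrap2=157.58_deg

open belt: β = asin((r2−r1)/C) = asin(-7/36) = -11.2123°
wrap1 = π − 2β = 202.4245°
wrap2 = π + 2β = 157.5755°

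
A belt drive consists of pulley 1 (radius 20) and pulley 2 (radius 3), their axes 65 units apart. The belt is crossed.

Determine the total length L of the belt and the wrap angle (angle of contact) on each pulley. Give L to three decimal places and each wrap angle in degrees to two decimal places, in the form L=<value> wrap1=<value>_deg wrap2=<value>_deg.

crossed belt: β = asin((r1+r2)/C) = asin(23/65) = 20.7227°
wrap1 = wrap2 = π + 2β = 221.4455°
tangent length = C·cosβ = 60.7947
L = (r1+r2)·wrap + 2·C·cosβ = 23·3.8650 + 2·60.7947 = 210.4834

L=210.483 wrap1=221.45_deg wrap2=221.45_deg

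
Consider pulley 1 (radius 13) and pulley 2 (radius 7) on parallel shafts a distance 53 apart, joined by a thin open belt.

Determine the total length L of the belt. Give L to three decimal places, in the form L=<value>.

L=169.512

open belt: β = asin((r2−r1)/C) = asin(-6/53) = -6.5002°
wrap1 = π − 2β = 193.0005°
wrap2 = π + 2β = 166.9995°
tangent length = C·cosβ = 52.6593
L = r1·wrap1 + r2·wrap2 + 2·C·cosβ = 13·3.3685 + 7·2.9147 + 2·52.6593 = 169.5118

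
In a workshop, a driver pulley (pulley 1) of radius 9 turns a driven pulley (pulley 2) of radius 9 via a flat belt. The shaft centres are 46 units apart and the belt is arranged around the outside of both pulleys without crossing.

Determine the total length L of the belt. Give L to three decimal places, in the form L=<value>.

L=148.549

open belt: β = asin((r2−r1)/C) = asin(0/46) = 0.0000°
wrap1 = π − 2β = 180.0000°
wrap2 = π + 2β = 180.0000°
tangent length = C·cosβ = 46.0000
L = r1·wrap1 + r2·wrap2 + 2·C·cosβ = 9·3.1416 + 9·3.1416 + 2·46.0000 = 148.5487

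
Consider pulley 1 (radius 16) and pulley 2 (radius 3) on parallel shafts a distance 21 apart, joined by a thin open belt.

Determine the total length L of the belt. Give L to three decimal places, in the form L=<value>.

open belt: β = asin((r2−r1)/C) = asin(-13/21) = -38.2466°
wrap1 = π − 2β = 256.4932°
wrap2 = π + 2β = 103.5068°
tangent length = C·cosβ = 16.4924
L = r1·wrap1 + r2·wrap2 + 2·C·cosβ = 16·4.4767 + 3·1.8065 + 2·16.4924 = 110.0309

L=110.031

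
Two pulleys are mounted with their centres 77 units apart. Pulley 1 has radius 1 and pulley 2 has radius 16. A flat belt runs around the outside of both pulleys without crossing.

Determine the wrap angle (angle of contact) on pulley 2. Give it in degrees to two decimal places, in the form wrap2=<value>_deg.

open belt: β = asin((r2−r1)/C) = asin(15/77) = 11.2333°
wrap1 = π − 2β = 157.5333°
wrap2 = π + 2β = 202.4667°

wrap2=202.47_deg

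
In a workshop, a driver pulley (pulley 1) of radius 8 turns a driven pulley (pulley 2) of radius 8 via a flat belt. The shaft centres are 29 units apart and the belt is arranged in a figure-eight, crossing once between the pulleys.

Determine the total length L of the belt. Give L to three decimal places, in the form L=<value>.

L=117.341

crossed belt: β = asin((r1+r2)/C) = asin(16/29) = 33.4854°
wrap1 = wrap2 = π + 2β = 246.9708°
tangent length = C·cosβ = 24.1868
L = (r1+r2)·wrap + 2·C·cosβ = 16·4.3105 + 2·24.1868 = 117.3408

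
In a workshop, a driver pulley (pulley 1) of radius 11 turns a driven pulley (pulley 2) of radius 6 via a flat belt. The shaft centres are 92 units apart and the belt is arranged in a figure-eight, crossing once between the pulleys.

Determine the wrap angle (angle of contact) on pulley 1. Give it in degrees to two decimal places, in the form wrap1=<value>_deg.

crossed belt: β = asin((r1+r2)/C) = asin(17/92) = 10.6485°
wrap1 = wrap2 = π + 2β = 201.2969°

wrap1=201.30_deg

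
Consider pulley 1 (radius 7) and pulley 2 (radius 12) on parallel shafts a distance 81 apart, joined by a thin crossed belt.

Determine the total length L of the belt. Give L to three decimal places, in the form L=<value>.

crossed belt: β = asin((r1+r2)/C) = asin(19/81) = 13.5662°
wrap1 = wrap2 = π + 2β = 207.1323°
tangent length = C·cosβ = 78.7401
L = (r1+r2)·wrap + 2·C·cosβ = 19·3.6151 + 2·78.7401 = 226.1678

L=226.168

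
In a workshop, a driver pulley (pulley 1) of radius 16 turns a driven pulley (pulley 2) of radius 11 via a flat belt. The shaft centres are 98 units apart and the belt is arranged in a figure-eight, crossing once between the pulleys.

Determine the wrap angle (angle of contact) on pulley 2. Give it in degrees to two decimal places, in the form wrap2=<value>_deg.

crossed belt: β = asin((r1+r2)/C) = asin(27/98) = 15.9924°
wrap1 = wrap2 = π + 2β = 211.9848°

wrap2=211.98_deg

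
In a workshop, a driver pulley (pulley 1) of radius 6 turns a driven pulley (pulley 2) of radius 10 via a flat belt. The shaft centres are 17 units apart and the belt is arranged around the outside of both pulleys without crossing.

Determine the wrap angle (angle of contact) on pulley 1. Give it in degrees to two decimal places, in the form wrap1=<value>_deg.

wrap1=152.78_deg

open belt: β = asin((r2−r1)/C) = asin(4/17) = 13.6090°
wrap1 = π − 2β = 152.7821°
wrap2 = π + 2β = 207.2179°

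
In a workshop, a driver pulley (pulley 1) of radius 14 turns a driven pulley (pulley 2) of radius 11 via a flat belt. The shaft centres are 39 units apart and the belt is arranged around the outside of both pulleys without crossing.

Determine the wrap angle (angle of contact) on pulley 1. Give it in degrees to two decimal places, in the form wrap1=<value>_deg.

wrap1=188.82_deg

open belt: β = asin((r2−r1)/C) = asin(-3/39) = -4.4117°
wrap1 = π − 2β = 188.8235°
wrap2 = π + 2β = 171.1765°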